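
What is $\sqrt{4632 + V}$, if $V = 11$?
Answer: $\sqrt{4643} \approx 68.14$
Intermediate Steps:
$\sqrt{4632 + V} = \sqrt{4632 + 11} = \sqrt{4643}$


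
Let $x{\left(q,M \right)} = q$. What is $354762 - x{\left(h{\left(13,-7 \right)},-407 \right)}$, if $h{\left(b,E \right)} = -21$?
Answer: $354783$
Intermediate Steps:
$354762 - x{\left(h{\left(13,-7 \right)},-407 \right)} = 354762 - -21 = 354762 + 21 = 354783$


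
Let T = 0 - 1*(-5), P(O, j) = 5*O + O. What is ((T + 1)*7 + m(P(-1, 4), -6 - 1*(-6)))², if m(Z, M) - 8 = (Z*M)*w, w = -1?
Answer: 2500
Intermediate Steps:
P(O, j) = 6*O
m(Z, M) = 8 - M*Z (m(Z, M) = 8 + (Z*M)*(-1) = 8 + (M*Z)*(-1) = 8 - M*Z)
T = 5 (T = 0 + 5 = 5)
((T + 1)*7 + m(P(-1, 4), -6 - 1*(-6)))² = ((5 + 1)*7 + (8 - (-6 - 1*(-6))*6*(-1)))² = (6*7 + (8 - 1*(-6 + 6)*(-6)))² = (42 + (8 - 1*0*(-6)))² = (42 + (8 + 0))² = (42 + 8)² = 50² = 2500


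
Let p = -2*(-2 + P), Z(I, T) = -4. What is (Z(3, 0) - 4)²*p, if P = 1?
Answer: 128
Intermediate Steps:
p = 2 (p = -2*(-2 + 1) = -2*(-1) = 2)
(Z(3, 0) - 4)²*p = (-4 - 4)²*2 = (-8)²*2 = 64*2 = 128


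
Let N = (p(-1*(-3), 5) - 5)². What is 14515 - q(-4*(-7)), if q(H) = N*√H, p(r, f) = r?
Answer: 14515 - 8*√7 ≈ 14494.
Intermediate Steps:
N = 4 (N = (-1*(-3) - 5)² = (3 - 5)² = (-2)² = 4)
q(H) = 4*√H
14515 - q(-4*(-7)) = 14515 - 4*√(-4*(-7)) = 14515 - 4*√28 = 14515 - 4*2*√7 = 14515 - 8*√7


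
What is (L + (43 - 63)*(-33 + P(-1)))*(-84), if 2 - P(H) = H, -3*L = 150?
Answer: -46200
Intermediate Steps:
L = -50 (L = -⅓*150 = -50)
P(H) = 2 - H
(L + (43 - 63)*(-33 + P(-1)))*(-84) = (-50 + (43 - 63)*(-33 + (2 - 1*(-1))))*(-84) = (-50 - 20*(-33 + (2 + 1)))*(-84) = (-50 - 20*(-33 + 3))*(-84) = (-50 - 20*(-30))*(-84) = (-50 + 600)*(-84) = 550*(-84) = -46200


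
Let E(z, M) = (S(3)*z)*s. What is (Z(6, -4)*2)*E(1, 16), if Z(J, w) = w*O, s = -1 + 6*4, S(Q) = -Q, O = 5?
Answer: 2760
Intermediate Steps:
s = 23 (s = -1 + 24 = 23)
Z(J, w) = 5*w (Z(J, w) = w*5 = 5*w)
E(z, M) = -69*z (E(z, M) = ((-1*3)*z)*23 = -3*z*23 = -69*z)
(Z(6, -4)*2)*E(1, 16) = ((5*(-4))*2)*(-69*1) = -20*2*(-69) = -40*(-69) = 2760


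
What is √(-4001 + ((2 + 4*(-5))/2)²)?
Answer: 28*I*√5 ≈ 62.61*I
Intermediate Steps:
√(-4001 + ((2 + 4*(-5))/2)²) = √(-4001 + ((2 - 20)*(½))²) = √(-4001 + (-18*½)²) = √(-4001 + (-9)²) = √(-4001 + 81) = √(-3920) = 28*I*√5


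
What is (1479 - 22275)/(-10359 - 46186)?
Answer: 20796/56545 ≈ 0.36778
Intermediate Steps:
(1479 - 22275)/(-10359 - 46186) = -20796/(-56545) = -20796*(-1/56545) = 20796/56545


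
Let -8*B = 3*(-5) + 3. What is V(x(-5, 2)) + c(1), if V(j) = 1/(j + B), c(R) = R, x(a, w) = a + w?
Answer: 1/3 ≈ 0.33333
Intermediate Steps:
B = 3/2 (B = -(3*(-5) + 3)/8 = -(-15 + 3)/8 = -1/8*(-12) = 3/2 ≈ 1.5000)
V(j) = 1/(3/2 + j) (V(j) = 1/(j + 3/2) = 1/(3/2 + j))
V(x(-5, 2)) + c(1) = 2/(3 + 2*(-5 + 2)) + 1 = 2/(3 + 2*(-3)) + 1 = 2/(3 - 6) + 1 = 2/(-3) + 1 = 2*(-1/3) + 1 = -2/3 + 1 = 1/3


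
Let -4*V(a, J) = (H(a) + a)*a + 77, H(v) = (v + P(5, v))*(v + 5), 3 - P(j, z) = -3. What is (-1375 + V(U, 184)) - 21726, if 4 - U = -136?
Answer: -3075881/4 ≈ -7.6897e+5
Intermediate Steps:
U = 140 (U = 4 - 1*(-136) = 4 + 136 = 140)
P(j, z) = 6 (P(j, z) = 3 - 1*(-3) = 3 + 3 = 6)
H(v) = (5 + v)*(6 + v) (H(v) = (v + 6)*(v + 5) = (6 + v)*(5 + v) = (5 + v)*(6 + v))
V(a, J) = -77/4 - a*(30 + a² + 12*a)/4 (V(a, J) = -(((30 + a² + 11*a) + a)*a + 77)/4 = -((30 + a² + 12*a)*a + 77)/4 = -(a*(30 + a² + 12*a) + 77)/4 = -(77 + a*(30 + a² + 12*a))/4 = -77/4 - a*(30 + a² + 12*a)/4)
(-1375 + V(U, 184)) - 21726 = (-1375 + (-77/4 - 3*140² - 15/2*140 - ¼*140³)) - 21726 = (-1375 + (-77/4 - 3*19600 - 1050 - ¼*2744000)) - 21726 = (-1375 + (-77/4 - 58800 - 1050 - 686000)) - 21726 = (-1375 - 2983477/4) - 21726 = -2988977/4 - 21726 = -3075881/4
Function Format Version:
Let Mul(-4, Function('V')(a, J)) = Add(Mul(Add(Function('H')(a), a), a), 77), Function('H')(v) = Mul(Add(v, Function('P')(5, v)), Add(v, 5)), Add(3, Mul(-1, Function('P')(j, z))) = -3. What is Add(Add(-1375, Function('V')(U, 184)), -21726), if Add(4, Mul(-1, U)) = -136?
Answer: Rational(-3075881, 4) ≈ -7.6897e+5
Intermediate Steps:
U = 140 (U = Add(4, Mul(-1, -136)) = Add(4, 136) = 140)
Function('P')(j, z) = 6 (Function('P')(j, z) = Add(3, Mul(-1, -3)) = Add(3, 3) = 6)
Function('H')(v) = Mul(Add(5, v), Add(6, v)) (Function('H')(v) = Mul(Add(v, 6), Add(v, 5)) = Mul(Add(6, v), Add(5, v)) = Mul(Add(5, v), Add(6, v)))
Function('V')(a, J) = Add(Rational(-77, 4), Mul(Rational(-1, 4), a, Add(30, Pow(a, 2), Mul(12, a)))) (Function('V')(a, J) = Mul(Rational(-1, 4), Add(Mul(Add(Add(30, Pow(a, 2), Mul(11, a)), a), a), 77)) = Mul(Rational(-1, 4), Add(Mul(Add(30, Pow(a, 2), Mul(12, a)), a), 77)) = Mul(Rational(-1, 4), Add(Mul(a, Add(30, Pow(a, 2), Mul(12, a))), 77)) = Mul(Rational(-1, 4), Add(77, Mul(a, Add(30, Pow(a, 2), Mul(12, a))))) = Add(Rational(-77, 4), Mul(Rational(-1, 4), a, Add(30, Pow(a, 2), Mul(12, a)))))
Add(Add(-1375, Function('V')(U, 184)), -21726) = Add(Add(-1375, Add(Rational(-77, 4), Mul(-3, Pow(140, 2)), Mul(Rational(-15, 2), 140), Mul(Rational(-1, 4), Pow(140, 3)))), -21726) = Add(Add(-1375, Add(Rational(-77, 4), Mul(-3, 19600), -1050, Mul(Rational(-1, 4), 2744000))), -21726) = Add(Add(-1375, Add(Rational(-77, 4), -58800, -1050, -686000)), -21726) = Add(Add(-1375, Rational(-2983477, 4)), -21726) = Add(Rational(-2988977, 4), -21726) = Rational(-3075881, 4)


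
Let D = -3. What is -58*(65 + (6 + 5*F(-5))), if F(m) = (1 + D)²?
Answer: -5278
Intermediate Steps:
F(m) = 4 (F(m) = (1 - 3)² = (-2)² = 4)
-58*(65 + (6 + 5*F(-5))) = -58*(65 + (6 + 5*4)) = -58*(65 + (6 + 20)) = -58*(65 + 26) = -58*91 = -5278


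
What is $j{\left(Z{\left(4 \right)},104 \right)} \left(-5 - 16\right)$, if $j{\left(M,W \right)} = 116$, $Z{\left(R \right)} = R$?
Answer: $-2436$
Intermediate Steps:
$j{\left(Z{\left(4 \right)},104 \right)} \left(-5 - 16\right) = 116 \left(-5 - 16\right) = 116 \left(-21\right) = -2436$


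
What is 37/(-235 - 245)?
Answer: -37/480 ≈ -0.077083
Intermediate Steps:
37/(-235 - 245) = 37/(-480) = -1/480*37 = -37/480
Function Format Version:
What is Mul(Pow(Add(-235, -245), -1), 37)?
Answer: Rational(-37, 480) ≈ -0.077083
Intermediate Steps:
Mul(Pow(Add(-235, -245), -1), 37) = Mul(Pow(-480, -1), 37) = Mul(Rational(-1, 480), 37) = Rational(-37, 480)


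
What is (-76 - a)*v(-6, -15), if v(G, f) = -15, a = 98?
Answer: 2610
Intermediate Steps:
(-76 - a)*v(-6, -15) = (-76 - 1*98)*(-15) = (-76 - 98)*(-15) = -174*(-15) = 2610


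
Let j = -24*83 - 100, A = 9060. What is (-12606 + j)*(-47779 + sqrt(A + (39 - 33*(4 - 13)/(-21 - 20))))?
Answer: 702255742 - 132282*sqrt(188682)/41 ≈ 7.0085e+8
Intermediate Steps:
j = -2092 (j = -1992 - 100 = -2092)
(-12606 + j)*(-47779 + sqrt(A + (39 - 33*(4 - 13)/(-21 - 20)))) = (-12606 - 2092)*(-47779 + sqrt(9060 + (39 - 33*(4 - 13)/(-21 - 20)))) = -14698*(-47779 + sqrt(9060 + (39 - (-297)/(-41)))) = -14698*(-47779 + sqrt(9060 + (39 - (-297)*(-1)/41))) = -14698*(-47779 + sqrt(9060 + (39 - 33*9/41))) = -14698*(-47779 + sqrt(9060 + (39 - 297/41))) = -14698*(-47779 + sqrt(9060 + 1302/41)) = -14698*(-47779 + sqrt(372762/41)) = -14698*(-47779 + 9*sqrt(188682)/41) = 702255742 - 132282*sqrt(188682)/41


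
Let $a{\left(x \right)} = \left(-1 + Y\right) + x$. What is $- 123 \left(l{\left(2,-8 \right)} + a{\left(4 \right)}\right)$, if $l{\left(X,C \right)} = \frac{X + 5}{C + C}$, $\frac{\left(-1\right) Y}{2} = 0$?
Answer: $- \frac{5043}{16} \approx -315.19$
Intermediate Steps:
$Y = 0$ ($Y = \left(-2\right) 0 = 0$)
$l{\left(X,C \right)} = \frac{5 + X}{2 C}$
$a{\left(x \right)} = -1 + x$ ($a{\left(x \right)} = \left(-1 + 0\right) + x = -1 + x$)
$- 123 \left(l{\left(2,-8 \right)} + a{\left(4 \right)}\right) = - 123 \left(\frac{5 + 2}{2 \left(-8\right)} + \left(-1 + 4\right)\right) = - 123 \left(\frac{1}{2} \left(- \frac{1}{8}\right) 7 + 3\right) = - 123 \left(- \frac{7}{16} + 3\right) = \left(-123\right) \frac{41}{16} = - \frac{5043}{16}$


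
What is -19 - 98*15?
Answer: -1489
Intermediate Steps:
-19 - 98*15 = -19 - 1470 = -1489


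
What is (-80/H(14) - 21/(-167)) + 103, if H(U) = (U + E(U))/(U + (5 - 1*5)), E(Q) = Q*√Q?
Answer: 237246/2171 - 80*√14/13 ≈ 86.254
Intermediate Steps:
E(Q) = Q^(3/2)
H(U) = (U + U^(3/2))/U (H(U) = (U + U^(3/2))/(U + (5 - 1*5)) = (U + U^(3/2))/(U + (5 - 5)) = (U + U^(3/2))/(U + 0) = (U + U^(3/2))/U)
(-80/H(14) - 21/(-167)) + 103 = (-80/(1 + √14) - 21/(-167)) + 103 = (-80/(1 + √14) - 21*(-1/167)) + 103 = (-80/(1 + √14) + 21/167) + 103 = (21/167 - 80/(1 + √14)) + 103 = 17222/167 - 80/(1 + √14)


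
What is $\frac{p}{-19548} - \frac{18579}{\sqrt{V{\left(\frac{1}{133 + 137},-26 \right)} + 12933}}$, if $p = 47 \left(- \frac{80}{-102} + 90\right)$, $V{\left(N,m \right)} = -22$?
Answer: $- \frac{108805}{498474} - \frac{18579 \sqrt{12911}}{12911} \approx -163.73$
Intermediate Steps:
$p = \frac{217610}{51}$ ($p = 47 \left(\left(-80\right) \left(- \frac{1}{102}\right) + 90\right) = 47 \left(\frac{40}{51} + 90\right) = 47 \cdot \frac{4630}{51} = \frac{217610}{51} \approx 4266.9$)
$\frac{p}{-19548} - \frac{18579}{\sqrt{V{\left(\frac{1}{133 + 137},-26 \right)} + 12933}} = \frac{217610}{51 \left(-19548\right)} - \frac{18579}{\sqrt{-22 + 12933}} = \frac{217610}{51} \left(- \frac{1}{19548}\right) - \frac{18579}{\sqrt{12911}} = - \frac{108805}{498474} - 18579 \frac{\sqrt{12911}}{12911} = - \frac{108805}{498474} - \frac{18579 \sqrt{12911}}{12911}$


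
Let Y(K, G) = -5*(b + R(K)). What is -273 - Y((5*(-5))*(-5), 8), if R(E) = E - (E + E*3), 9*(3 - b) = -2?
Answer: -19187/9 ≈ -2131.9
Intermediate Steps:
b = 29/9 (b = 3 - ⅑*(-2) = 3 + 2/9 = 29/9 ≈ 3.2222)
R(E) = -3*E (R(E) = E - (E + 3*E) = E - 4*E = -3*E)
Y(K, G) = -145/9 + 15*K (Y(K, G) = -5*(29/9 - 3*K) = -145/9 + 15*K)
-273 - Y((5*(-5))*(-5), 8) = -273 - (-145/9 + 15*((5*(-5))*(-5))) = -273 - (-145/9 + 15*(-25*(-5))) = -273 - (-145/9 + 15*125) = -273 - (-145/9 + 1875) = -273 - 1*16730/9 = -273 - 16730/9 = -19187/9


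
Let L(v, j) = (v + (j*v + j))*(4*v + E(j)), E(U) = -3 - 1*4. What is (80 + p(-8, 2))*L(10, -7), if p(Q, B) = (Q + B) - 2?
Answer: -159192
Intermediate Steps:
E(U) = -7 (E(U) = -3 - 4 = -7)
p(Q, B) = -2 + B + Q (p(Q, B) = (B + Q) - 2 = -2 + B + Q)
L(v, j) = (-7 + 4*v)*(j + v + j*v) (L(v, j) = (v + (j*v + j))*(4*v - 7) = (v + (j + j*v))*(-7 + 4*v) = (j + v + j*v)*(-7 + 4*v) = (-7 + 4*v)*(j + v + j*v))
(80 + p(-8, 2))*L(10, -7) = (80 + (-2 + 2 - 8))*(-7*(-7) - 7*10 + 4*10**2 - 3*(-7)*10 + 4*(-7)*10**2) = (80 - 8)*(49 - 70 + 4*100 + 210 + 4*(-7)*100) = 72*(49 - 70 + 400 + 210 - 2800) = 72*(-2211) = -159192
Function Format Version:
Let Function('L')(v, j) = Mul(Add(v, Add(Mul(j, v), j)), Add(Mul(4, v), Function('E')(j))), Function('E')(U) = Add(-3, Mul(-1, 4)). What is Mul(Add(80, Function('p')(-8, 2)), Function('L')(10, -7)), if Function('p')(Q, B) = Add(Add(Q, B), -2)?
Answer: -159192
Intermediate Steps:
Function('E')(U) = -7 (Function('E')(U) = Add(-3, -4) = -7)
Function('p')(Q, B) = Add(-2, B, Q) (Function('p')(Q, B) = Add(Add(B, Q), -2) = Add(-2, B, Q))
Function('L')(v, j) = Mul(Add(-7, Mul(4, v)), Add(j, v, Mul(j, v))) (Function('L')(v, j) = Mul(Add(v, Add(Mul(j, v), j)), Add(Mul(4, v), -7)) = Mul(Add(v, Add(j, Mul(j, v))), Add(-7, Mul(4, v))) = Mul(Add(j, v, Mul(j, v)), Add(-7, Mul(4, v))) = Mul(Add(-7, Mul(4, v)), Add(j, v, Mul(j, v))))
Mul(Add(80, Function('p')(-8, 2)), Function('L')(10, -7)) = Mul(Add(80, Add(-2, 2, -8)), Add(Mul(-7, -7), Mul(-7, 10), Mul(4, Pow(10, 2)), Mul(-3, -7, 10), Mul(4, -7, Pow(10, 2)))) = Mul(Add(80, -8), Add(49, -70, Mul(4, 100), 210, Mul(4, -7, 100))) = Mul(72, Add(49, -70, 400, 210, -2800)) = Mul(72, -2211) = -159192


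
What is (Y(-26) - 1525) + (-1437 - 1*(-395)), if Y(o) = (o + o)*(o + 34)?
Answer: -2983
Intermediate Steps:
Y(o) = 2*o*(34 + o) (Y(o) = (2*o)*(34 + o) = 2*o*(34 + o))
(Y(-26) - 1525) + (-1437 - 1*(-395)) = (2*(-26)*(34 - 26) - 1525) + (-1437 - 1*(-395)) = (2*(-26)*8 - 1525) + (-1437 + 395) = (-416 - 1525) - 1042 = -1941 - 1042 = -2983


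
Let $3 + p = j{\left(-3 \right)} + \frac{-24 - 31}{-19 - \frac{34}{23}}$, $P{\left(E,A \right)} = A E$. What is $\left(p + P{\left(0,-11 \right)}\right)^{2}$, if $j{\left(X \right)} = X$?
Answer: $\frac{2436721}{221841} \approx 10.984$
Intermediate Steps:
$p = - \frac{1561}{471}$ ($p = -3 - \left(3 - \frac{-24 - 31}{-19 - \frac{34}{23}}\right) = -3 - \left(3 + \frac{55}{-19 - \frac{34}{23}}\right) = -3 - \left(3 + \frac{55}{- \frac{471}{23}}\right) = -3 - \frac{148}{471} = - \frac{1561}{471} \approx -3.3142$)
$\left(p + P{\left(0,-11 \right)}\right)^{2} = \left(- \frac{1561}{471} - 0\right)^{2} = \left(- \frac{1561}{471} + 0\right)^{2} = \left(- \frac{1561}{471}\right)^{2} = \frac{2436721}{221841}$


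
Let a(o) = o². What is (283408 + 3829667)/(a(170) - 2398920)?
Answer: -822615/474004 ≈ -1.7355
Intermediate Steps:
(283408 + 3829667)/(a(170) - 2398920) = (283408 + 3829667)/(170² - 2398920) = 4113075/(28900 - 2398920) = 4113075/(-2370020) = 4113075*(-1/2370020) = -822615/474004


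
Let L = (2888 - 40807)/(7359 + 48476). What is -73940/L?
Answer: 4128439900/37919 ≈ 1.0888e+5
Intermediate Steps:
L = -37919/55835 ≈ -0.67913
-73940/L = -73940/(-37919/55835) = -73940*(-55835/37919) = 4128439900/37919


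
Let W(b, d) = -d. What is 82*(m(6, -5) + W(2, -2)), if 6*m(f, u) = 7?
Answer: 779/3 ≈ 259.67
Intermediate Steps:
m(f, u) = 7/6 (m(f, u) = (1/6)*7 = 7/6)
82*(m(6, -5) + W(2, -2)) = 82*(7/6 - 1*(-2)) = 82*(7/6 + 2) = 82*(19/6) = 779/3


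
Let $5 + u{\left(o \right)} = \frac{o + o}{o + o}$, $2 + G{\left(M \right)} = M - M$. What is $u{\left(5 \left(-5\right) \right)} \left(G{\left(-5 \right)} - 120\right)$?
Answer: $488$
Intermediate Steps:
$G{\left(M \right)} = -2$ ($G{\left(M \right)} = -2 + \left(M - M\right) = -2 + 0 = -2$)
$u{\left(o \right)} = -4$ ($u{\left(o \right)} = -5 + \frac{o + o}{o + o} = -5 + \frac{2 o}{2 o} = -5 + 2 o \frac{1}{2 o} = -5 + 1 = -4$)
$u{\left(5 \left(-5\right) \right)} \left(G{\left(-5 \right)} - 120\right) = - 4 \left(-2 - 120\right) = \left(-4\right) \left(-122\right) = 488$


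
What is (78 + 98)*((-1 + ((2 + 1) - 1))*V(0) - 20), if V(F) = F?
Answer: -3520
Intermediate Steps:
(78 + 98)*((-1 + ((2 + 1) - 1))*V(0) - 20) = (78 + 98)*((-1 + ((2 + 1) - 1))*0 - 20) = 176*((-1 + (3 - 1))*0 - 20) = 176*((-1 + 2)*0 - 20) = 176*(1*0 - 20) = 176*(0 - 20) = 176*(-20) = -3520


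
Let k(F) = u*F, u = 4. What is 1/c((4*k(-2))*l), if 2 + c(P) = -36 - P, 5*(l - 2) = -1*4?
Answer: 5/2 ≈ 2.5000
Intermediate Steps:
k(F) = 4*F
l = 6/5 (l = 2 + (-1*4)/5 = 2 + (⅕)*(-4) = 2 - ⅘ = 6/5 ≈ 1.2000)
c(P) = -38 - P (c(P) = -2 + (-36 - P) = -38 - P)
1/c((4*k(-2))*l) = 1/(-38 - 4*(4*(-2))*6/5) = 1/(-38 - 4*(-8)*6/5) = 1/(-38 - (-32)*6/5) = 1/(-38 - 1*(-192/5)) = 1/(-38 + 192/5) = 1/(⅖) = 5/2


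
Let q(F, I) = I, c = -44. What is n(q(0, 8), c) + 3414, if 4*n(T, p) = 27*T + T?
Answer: 3470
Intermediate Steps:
n(T, p) = 7*T (n(T, p) = (27*T + T)/4 = (28*T)/4 = 7*T)
n(q(0, 8), c) + 3414 = 7*8 + 3414 = 56 + 3414 = 3470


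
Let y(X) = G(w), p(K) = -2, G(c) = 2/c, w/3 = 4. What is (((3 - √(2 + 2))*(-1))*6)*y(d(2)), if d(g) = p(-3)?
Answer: -1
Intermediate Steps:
w = 12 (w = 3*4 = 12)
d(g) = -2
y(X) = ⅙ (y(X) = 2/12 = 2*(1/12) = ⅙)
(((3 - √(2 + 2))*(-1))*6)*y(d(2)) = (((3 - √(2 + 2))*(-1))*6)*(⅙) = (((3 - √4)*(-1))*6)*(⅙) = (((3 - 1*2)*(-1))*6)*(⅙) = (((3 - 2)*(-1))*6)*(⅙) = ((1*(-1))*6)*(⅙) = -1*6*(⅙) = -6*⅙ = -1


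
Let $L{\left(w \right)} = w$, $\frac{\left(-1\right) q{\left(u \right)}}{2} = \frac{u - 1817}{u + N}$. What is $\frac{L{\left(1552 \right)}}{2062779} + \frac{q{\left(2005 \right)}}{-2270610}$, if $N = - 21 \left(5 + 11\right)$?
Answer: $\frac{980384906764}{1302867749573685} \approx 0.00075248$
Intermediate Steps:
$N = -336$ ($N = \left(-21\right) 16 = -336$)
$q{\left(u \right)} = - \frac{2 \left(-1817 + u\right)}{-336 + u}$ ($q{\left(u \right)} = - 2 \frac{u - 1817}{u - 336} = - 2 \frac{-1817 + u}{-336 + u} = - \frac{2 \left(-1817 + u\right)}{-336 + u}$)
$\frac{L{\left(1552 \right)}}{2062779} + \frac{q{\left(2005 \right)}}{-2270610} = \frac{1552}{2062779} + \frac{2 \frac{1}{-336 + 2005} \left(1817 - 2005\right)}{-2270610} = 1552 \cdot \frac{1}{2062779} + \frac{2 \left(1817 - 2005\right)}{1669} \left(- \frac{1}{2270610}\right) = \frac{1552}{2062779} + 2 \cdot \frac{1}{1669} \left(-188\right) \left(- \frac{1}{2270610}\right) = \frac{1552}{2062779} - - \frac{188}{1894824045} = \frac{1552}{2062779} + \frac{188}{1894824045} = \frac{980384906764}{1302867749573685}$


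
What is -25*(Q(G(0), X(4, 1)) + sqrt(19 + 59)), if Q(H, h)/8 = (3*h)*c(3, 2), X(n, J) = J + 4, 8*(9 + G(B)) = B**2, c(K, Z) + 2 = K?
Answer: -3000 - 25*sqrt(78) ≈ -3220.8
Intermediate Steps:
c(K, Z) = -2 + K
G(B) = -9 + B**2/8
X(n, J) = 4 + J
Q(H, h) = 24*h (Q(H, h) = 8*((3*h)*(-2 + 3)) = 8*((3*h)*1) = 8*(3*h) = 24*h)
-25*(Q(G(0), X(4, 1)) + sqrt(19 + 59)) = -25*(24*(4 + 1) + sqrt(19 + 59)) = -25*(24*5 + sqrt(78)) = -25*(120 + sqrt(78)) = -3000 - 25*sqrt(78)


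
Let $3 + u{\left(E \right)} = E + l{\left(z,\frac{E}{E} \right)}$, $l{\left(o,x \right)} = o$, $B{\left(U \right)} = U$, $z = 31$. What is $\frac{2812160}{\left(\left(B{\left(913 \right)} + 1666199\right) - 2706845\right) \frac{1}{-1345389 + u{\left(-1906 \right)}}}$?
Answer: $\frac{3788730366720}{1039733} \approx 3.6439 \cdot 10^{6}$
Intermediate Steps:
$u{\left(E \right)} = 28 + E$ ($u{\left(E \right)} = -3 + \left(E + 31\right) = -3 + \left(31 + E\right) = 28 + E$)
$\frac{2812160}{\left(\left(B{\left(913 \right)} + 1666199\right) - 2706845\right) \frac{1}{-1345389 + u{\left(-1906 \right)}}} = \frac{2812160}{\left(\left(913 + 1666199\right) - 2706845\right) \frac{1}{-1345389 + \left(28 - 1906\right)}} = \frac{2812160}{\left(1667112 - 2706845\right) \frac{1}{-1345389 - 1878}} = \frac{2812160}{\left(-1039733\right) \frac{1}{-1347267}} = \frac{2812160}{\left(-1039733\right) \left(- \frac{1}{1347267}\right)} = \frac{2812160}{\frac{1039733}{1347267}} = 2812160 \cdot \frac{1347267}{1039733} = \frac{3788730366720}{1039733}$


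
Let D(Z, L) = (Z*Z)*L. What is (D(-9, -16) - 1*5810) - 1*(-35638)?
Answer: 28532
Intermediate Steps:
D(Z, L) = L*Z² (D(Z, L) = Z²*L = L*Z²)
(D(-9, -16) - 1*5810) - 1*(-35638) = (-16*(-9)² - 1*5810) - 1*(-35638) = (-16*81 - 5810) + 35638 = (-1296 - 5810) + 35638 = -7106 + 35638 = 28532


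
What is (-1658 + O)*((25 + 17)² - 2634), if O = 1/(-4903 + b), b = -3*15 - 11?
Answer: 82220230/57 ≈ 1.4425e+6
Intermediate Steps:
b = -56 (b = -45 - 11 = -56)
O = -1/4959 (O = 1/(-4903 - 56) = 1/(-4959) = -1/4959 ≈ -0.00020165)
(-1658 + O)*((25 + 17)² - 2634) = (-1658 - 1/4959)*((25 + 17)² - 2634) = -8222023*(42² - 2634)/4959 = -8222023*(1764 - 2634)/4959 = -8222023/4959*(-870) = 82220230/57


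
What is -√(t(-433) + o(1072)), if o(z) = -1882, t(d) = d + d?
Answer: -2*I*√687 ≈ -52.421*I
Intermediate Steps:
t(d) = 2*d
-√(t(-433) + o(1072)) = -√(2*(-433) - 1882) = -√(-866 - 1882) = -√(-2748) = -2*I*√687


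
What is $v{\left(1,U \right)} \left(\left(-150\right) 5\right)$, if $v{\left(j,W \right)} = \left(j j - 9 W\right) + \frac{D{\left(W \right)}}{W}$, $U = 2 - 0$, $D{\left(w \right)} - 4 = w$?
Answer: $10500$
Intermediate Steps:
$D{\left(w \right)} = 4 + w$
$U = 2$ ($U = 2 + 0 = 2$)
$v{\left(j,W \right)} = j^{2} - 9 W + \frac{4 + W}{W}$ ($v{\left(j,W \right)} = \left(j j - 9 W\right) + \frac{4 + W}{W} = \left(j^{2} - 9 W\right) + \frac{4 + W}{W} = j^{2} - 9 W + \frac{4 + W}{W}$)
$v{\left(1,U \right)} \left(\left(-150\right) 5\right) = \left(1 + 1^{2} - 18 + \frac{4}{2}\right) \left(\left(-150\right) 5\right) = \left(1 + 1 - 18 + 4 \cdot \frac{1}{2}\right) \left(-750\right) = \left(1 + 1 - 18 + 2\right) \left(-750\right) = \left(-14\right) \left(-750\right) = 10500$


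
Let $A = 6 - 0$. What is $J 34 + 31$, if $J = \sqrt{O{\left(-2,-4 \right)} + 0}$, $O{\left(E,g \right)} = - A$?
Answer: $31 + 34 i \sqrt{6} \approx 31.0 + 83.283 i$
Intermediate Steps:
$A = 6$ ($A = 6 + 0 = 6$)
$O{\left(E,g \right)} = -6$ ($O{\left(E,g \right)} = \left(-1\right) 6 = -6$)
$J = i \sqrt{6}$ ($J = \sqrt{-6 + 0} = \sqrt{-6} = i \sqrt{6} \approx 2.4495 i$)
$J 34 + 31 = i \sqrt{6} \cdot 34 + 31 = 34 i \sqrt{6} + 31 = 31 + 34 i \sqrt{6}$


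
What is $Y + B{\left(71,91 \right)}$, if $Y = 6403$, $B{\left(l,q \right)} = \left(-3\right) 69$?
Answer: $6196$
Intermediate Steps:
$B{\left(l,q \right)} = -207$
$Y + B{\left(71,91 \right)} = 6403 - 207 = 6196$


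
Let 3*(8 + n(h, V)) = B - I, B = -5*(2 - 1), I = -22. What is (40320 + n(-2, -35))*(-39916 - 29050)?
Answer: -8341644598/3 ≈ -2.7805e+9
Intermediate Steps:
B = -5 (B = -5*1 = -5)
n(h, V) = -7/3 (n(h, V) = -8 + (-5 - 1*(-22))/3 = -8 + (-5 + 22)/3 = -8 + (⅓)*17 = -8 + 17/3 = -7/3)
(40320 + n(-2, -35))*(-39916 - 29050) = (40320 - 7/3)*(-39916 - 29050) = (120953/3)*(-68966) = -8341644598/3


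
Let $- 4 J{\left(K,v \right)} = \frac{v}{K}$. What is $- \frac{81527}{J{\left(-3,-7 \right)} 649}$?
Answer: $\frac{978324}{4543} \approx 215.35$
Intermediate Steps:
$J{\left(K,v \right)} = - \frac{v}{4 K}$ ($J{\left(K,v \right)} = - \frac{v \frac{1}{K}}{4} = - \frac{v}{4 K}$)
$- \frac{81527}{J{\left(-3,-7 \right)} 649} = - \frac{81527}{\left(- \frac{1}{4}\right) \left(-7\right) \frac{1}{-3} \cdot 649} = - \frac{81527}{\left(- \frac{1}{4}\right) \left(-7\right) \left(- \frac{1}{3}\right) 649} = - \frac{81527}{\left(- \frac{7}{12}\right) 649} = - \frac{81527}{- \frac{4543}{12}} = \left(-81527\right) \left(- \frac{12}{4543}\right) = \frac{978324}{4543}$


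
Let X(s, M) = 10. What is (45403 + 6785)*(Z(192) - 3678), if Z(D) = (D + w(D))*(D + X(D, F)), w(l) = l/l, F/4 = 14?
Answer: 1842653904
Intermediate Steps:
F = 56 (F = 4*14 = 56)
w(l) = 1
Z(D) = (1 + D)*(10 + D) (Z(D) = (D + 1)*(D + 10) = (1 + D)*(10 + D))
(45403 + 6785)*(Z(192) - 3678) = (45403 + 6785)*((10 + 192**2 + 11*192) - 3678) = 52188*((10 + 36864 + 2112) - 3678) = 52188*(38986 - 3678) = 52188*35308 = 1842653904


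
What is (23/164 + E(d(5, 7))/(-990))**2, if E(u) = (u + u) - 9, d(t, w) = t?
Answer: 127757809/6590192400 ≈ 0.019386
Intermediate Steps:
E(u) = -9 + 2*u (E(u) = 2*u - 9 = -9 + 2*u)
(23/164 + E(d(5, 7))/(-990))**2 = (23/164 + (-9 + 2*5)/(-990))**2 = (23*(1/164) + (-9 + 10)*(-1/990))**2 = (23/164 + 1*(-1/990))**2 = (23/164 - 1/990)**2 = (11303/81180)**2 = 127757809/6590192400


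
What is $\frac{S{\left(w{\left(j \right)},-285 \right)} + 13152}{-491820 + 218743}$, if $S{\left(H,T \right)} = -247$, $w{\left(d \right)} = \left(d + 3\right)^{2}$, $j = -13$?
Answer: $- \frac{12905}{273077} \approx -0.047258$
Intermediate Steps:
$w{\left(d \right)} = \left(3 + d\right)^{2}$
$\frac{S{\left(w{\left(j \right)},-285 \right)} + 13152}{-491820 + 218743} = \frac{-247 + 13152}{-491820 + 218743} = \frac{12905}{-273077} = 12905 \left(- \frac{1}{273077}\right) = - \frac{12905}{273077}$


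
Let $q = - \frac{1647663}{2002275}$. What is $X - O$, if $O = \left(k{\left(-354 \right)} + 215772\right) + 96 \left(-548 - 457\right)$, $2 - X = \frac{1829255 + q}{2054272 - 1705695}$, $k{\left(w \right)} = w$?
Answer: $- \frac{27671562856473754}{232649004225} \approx -1.1894 \cdot 10^{5}$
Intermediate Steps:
$q = - \frac{549221}{667425}$ ($q = \left(-1647663\right) \frac{1}{2002275} = - \frac{549221}{667425} \approx -0.8229$)
$X = - \frac{755591960704}{232649004225}$ ($X = 2 - \frac{1829255 - \frac{549221}{667425}}{2054272 - 1705695} = 2 - \frac{1220889969154}{667425 \cdot 348577} = 2 - \frac{1220889969154}{667425} \cdot \frac{1}{348577} = 2 - \frac{1220889969154}{232649004225} = - \frac{755591960704}{232649004225} \approx -3.2478$)
$O = 118938$ ($O = \left(-354 + 215772\right) + 96 \left(-548 - 457\right) = 215418 + 96 \left(-1005\right) = 215418 - 96480 = 118938$)
$X - O = - \frac{755591960704}{232649004225} - 118938 = - \frac{27671562856473754}{232649004225}$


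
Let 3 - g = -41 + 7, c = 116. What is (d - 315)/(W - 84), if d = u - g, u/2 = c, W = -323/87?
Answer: 10440/7631 ≈ 1.3681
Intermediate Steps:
W = -323/87 (W = -323*1/87 = -323/87 ≈ -3.7126)
u = 232 (u = 2*116 = 232)
g = 37 (g = 3 - (-41 + 7) = 3 - 1*(-34) = 3 + 34 = 37)
d = 195 (d = 232 - 1*37 = 232 - 37 = 195)
(d - 315)/(W - 84) = (195 - 315)/(-323/87 - 84) = -120/(-7631/87) = -120*(-87/7631) = 10440/7631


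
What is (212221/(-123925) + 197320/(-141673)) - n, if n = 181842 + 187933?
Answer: -6492130047148608/17556826525 ≈ -3.6978e+5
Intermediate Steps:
n = 369775
(212221/(-123925) + 197320/(-141673)) - n = (212221/(-123925) + 197320/(-141673)) - 1*369775 = (212221*(-1/123925) + 197320*(-1/141673)) - 369775 = (-212221/123925 - 197320/141673) - 369775 = -54518866733/17556826525 - 369775 = -6492130047148608/17556826525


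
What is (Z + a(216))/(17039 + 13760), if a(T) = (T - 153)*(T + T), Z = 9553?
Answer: 36769/30799 ≈ 1.1938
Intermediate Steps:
a(T) = 2*T*(-153 + T) (a(T) = (-153 + T)*(2*T) = 2*T*(-153 + T))
(Z + a(216))/(17039 + 13760) = (9553 + 2*216*(-153 + 216))/(17039 + 13760) = (9553 + 2*216*63)/30799 = (9553 + 27216)*(1/30799) = 36769*(1/30799) = 36769/30799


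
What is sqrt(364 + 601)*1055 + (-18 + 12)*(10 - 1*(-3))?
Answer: -78 + 1055*sqrt(965) ≈ 32695.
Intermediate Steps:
sqrt(364 + 601)*1055 + (-18 + 12)*(10 - 1*(-3)) = sqrt(965)*1055 - 6*(10 + 3) = 1055*sqrt(965) - 6*13 = 1055*sqrt(965) - 78 = -78 + 1055*sqrt(965)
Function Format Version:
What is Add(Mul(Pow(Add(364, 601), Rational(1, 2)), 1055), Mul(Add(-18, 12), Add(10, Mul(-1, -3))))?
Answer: Add(-78, Mul(1055, Pow(965, Rational(1, 2)))) ≈ 32695.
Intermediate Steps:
Add(Mul(Pow(Add(364, 601), Rational(1, 2)), 1055), Mul(Add(-18, 12), Add(10, Mul(-1, -3)))) = Add(Mul(Pow(965, Rational(1, 2)), 1055), Mul(-6, Add(10, 3))) = Add(Mul(1055, Pow(965, Rational(1, 2))), Mul(-6, 13)) = Add(Mul(1055, Pow(965, Rational(1, 2))), -78) = Add(-78, Mul(1055, Pow(965, Rational(1, 2))))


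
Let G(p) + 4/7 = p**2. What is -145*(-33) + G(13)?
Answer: 34674/7 ≈ 4953.4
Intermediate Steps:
G(p) = -4/7 + p**2
-145*(-33) + G(13) = -145*(-33) + (-4/7 + 13**2) = 4785 + (-4/7 + 169) = 4785 + 1179/7 = 34674/7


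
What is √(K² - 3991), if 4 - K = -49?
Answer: I*√1182 ≈ 34.38*I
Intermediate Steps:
K = 53 (K = 4 - 1*(-49) = 4 + 49 = 53)
√(K² - 3991) = √(53² - 3991) = √(2809 - 3991) = √(-1182) = I*√1182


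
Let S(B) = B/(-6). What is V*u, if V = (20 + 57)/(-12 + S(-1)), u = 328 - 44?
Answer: -1848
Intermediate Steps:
S(B) = -B/6 (S(B) = B*(-⅙) = -B/6)
u = 284
V = -462/71 (V = (20 + 57)/(-12 - ⅙*(-1)) = 77/(-12 + ⅙) = 77/(-71/6) = 77*(-6/71) = -462/71 ≈ -6.5070)
V*u = -462/71*284 = -1848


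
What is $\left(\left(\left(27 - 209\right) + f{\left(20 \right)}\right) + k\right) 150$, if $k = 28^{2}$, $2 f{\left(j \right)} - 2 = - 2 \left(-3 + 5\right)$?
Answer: $90150$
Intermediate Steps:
$f{\left(j \right)} = -1$ ($f{\left(j \right)} = 1 + \frac{\left(-2\right) \left(-3 + 5\right)}{2} = 1 + \frac{\left(-2\right) 2}{2} = 1 + \frac{1}{2} \left(-4\right) = 1 - 2 = -1$)
$k = 784$
$\left(\left(\left(27 - 209\right) + f{\left(20 \right)}\right) + k\right) 150 = \left(\left(\left(27 - 209\right) - 1\right) + 784\right) 150 = \left(\left(-182 - 1\right) + 784\right) 150 = \left(-183 + 784\right) 150 = 601 \cdot 150 = 90150$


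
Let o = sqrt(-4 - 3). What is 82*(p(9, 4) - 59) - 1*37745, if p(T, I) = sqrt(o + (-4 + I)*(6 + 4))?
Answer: -42583 + 82*7**(1/4)*sqrt(I) ≈ -42489.0 + 94.313*I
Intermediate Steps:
o = I*sqrt(7) (o = sqrt(-7) = I*sqrt(7) ≈ 2.6458*I)
p(T, I) = sqrt(-40 + 10*I + I*sqrt(7)) (p(T, I) = sqrt(I*sqrt(7) + (-4 + I)*(6 + 4)) = sqrt(I*sqrt(7) + (-4 + I)*10) = sqrt(I*sqrt(7) + (-40 + 10*I)) = sqrt(-40 + 10*I + I*sqrt(7)))
82*(p(9, 4) - 59) - 1*37745 = 82*(sqrt(-40 + 10*4 + I*sqrt(7)) - 59) - 1*37745 = 82*(sqrt(-40 + 40 + I*sqrt(7)) - 59) - 37745 = 82*(sqrt(I*sqrt(7)) - 59) - 37745 = 82*(7**(1/4)*sqrt(I) - 59) - 37745 = 82*(-59 + 7**(1/4)*sqrt(I)) - 37745 = (-4838 + 82*7**(1/4)*sqrt(I)) - 37745 = -42583 + 82*7**(1/4)*sqrt(I)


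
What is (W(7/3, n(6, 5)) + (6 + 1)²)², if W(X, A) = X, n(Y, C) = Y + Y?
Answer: 23716/9 ≈ 2635.1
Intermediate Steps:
n(Y, C) = 2*Y
(W(7/3, n(6, 5)) + (6 + 1)²)² = (7/3 + (6 + 1)²)² = (7*(⅓) + 7²)² = (7/3 + 49)² = (154/3)² = 23716/9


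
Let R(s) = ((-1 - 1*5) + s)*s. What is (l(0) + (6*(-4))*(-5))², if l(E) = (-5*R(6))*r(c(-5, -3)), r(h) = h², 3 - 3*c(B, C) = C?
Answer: 14400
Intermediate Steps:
c(B, C) = 1 - C/3
R(s) = s*(-6 + s) (R(s) = ((-1 - 5) + s)*s = (-6 + s)*s = s*(-6 + s))
l(E) = 0 (l(E) = (-30*(-6 + 6))*(1 - ⅓*(-3))² = (-30*0)*(1 + 1)² = -5*0*2² = 0*4 = 0)
(l(0) + (6*(-4))*(-5))² = (0 + (6*(-4))*(-5))² = (0 - 24*(-5))² = (0 + 120)² = 120² = 14400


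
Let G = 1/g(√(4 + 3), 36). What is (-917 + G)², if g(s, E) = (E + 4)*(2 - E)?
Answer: 1555310788641/1849600 ≈ 8.4089e+5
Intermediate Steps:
g(s, E) = (2 - E)*(4 + E) (g(s, E) = (4 + E)*(2 - E) = (2 - E)*(4 + E))
G = -1/1360 (G = 1/(8 - 1*36² - 2*36) = 1/(8 - 1*1296 - 72) = 1/(8 - 1296 - 72) = 1/(-1360) = -1/1360 ≈ -0.00073529)
(-917 + G)² = (-917 - 1/1360)² = (-1247121/1360)² = 1555310788641/1849600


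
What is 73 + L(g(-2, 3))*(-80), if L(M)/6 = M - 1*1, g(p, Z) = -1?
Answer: 1033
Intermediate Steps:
L(M) = -6 + 6*M (L(M) = 6*(M - 1*1) = 6*(M - 1) = 6*(-1 + M) = -6 + 6*M)
73 + L(g(-2, 3))*(-80) = 73 + (-6 + 6*(-1))*(-80) = 73 + (-6 - 6)*(-80) = 73 - 12*(-80) = 73 + 960 = 1033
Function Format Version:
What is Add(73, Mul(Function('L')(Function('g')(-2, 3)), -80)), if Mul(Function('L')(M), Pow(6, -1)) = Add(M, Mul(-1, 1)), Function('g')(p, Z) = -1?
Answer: 1033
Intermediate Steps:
Function('L')(M) = Add(-6, Mul(6, M)) (Function('L')(M) = Mul(6, Add(M, Mul(-1, 1))) = Mul(6, Add(M, -1)) = Mul(6, Add(-1, M)) = Add(-6, Mul(6, M)))
Add(73, Mul(Function('L')(Function('g')(-2, 3)), -80)) = Add(73, Mul(Add(-6, Mul(6, -1)), -80)) = Add(73, Mul(Add(-6, -6), -80)) = Add(73, Mul(-12, -80)) = Add(73, 960) = 1033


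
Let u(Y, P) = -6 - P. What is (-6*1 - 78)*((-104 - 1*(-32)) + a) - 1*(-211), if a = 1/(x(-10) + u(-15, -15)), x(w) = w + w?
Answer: 68933/11 ≈ 6266.6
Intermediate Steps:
x(w) = 2*w
a = -1/11 (a = 1/(2*(-10) + (-6 - 1*(-15))) = 1/(-20 + (-6 + 15)) = 1/(-20 + 9) = 1/(-11) = -1/11 ≈ -0.090909)
(-6*1 - 78)*((-104 - 1*(-32)) + a) - 1*(-211) = (-6*1 - 78)*((-104 - 1*(-32)) - 1/11) - 1*(-211) = (-6 - 78)*((-104 + 32) - 1/11) + 211 = -84*(-72 - 1/11) + 211 = -84*(-793/11) + 211 = 66612/11 + 211 = 68933/11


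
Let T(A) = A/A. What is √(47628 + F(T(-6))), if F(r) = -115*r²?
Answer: √47513 ≈ 217.97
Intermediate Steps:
T(A) = 1
√(47628 + F(T(-6))) = √(47628 - 115*1²) = √(47628 - 115*1) = √(47628 - 115) = √47513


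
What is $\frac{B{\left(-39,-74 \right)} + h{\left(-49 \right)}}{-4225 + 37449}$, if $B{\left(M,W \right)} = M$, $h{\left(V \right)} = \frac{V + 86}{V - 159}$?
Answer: $- \frac{8149}{6910592} \approx -0.0011792$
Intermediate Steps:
$h{\left(V \right)} = \frac{86 + V}{-159 + V}$
$\frac{B{\left(-39,-74 \right)} + h{\left(-49 \right)}}{-4225 + 37449} = \frac{-39 + \frac{86 - 49}{-159 - 49}}{-4225 + 37449} = \frac{-39 + \frac{1}{-208} \cdot 37}{33224} = \left(-39 - \frac{37}{208}\right) \frac{1}{33224} = \left(- \frac{8149}{208}\right) \frac{1}{33224} = - \frac{8149}{6910592}$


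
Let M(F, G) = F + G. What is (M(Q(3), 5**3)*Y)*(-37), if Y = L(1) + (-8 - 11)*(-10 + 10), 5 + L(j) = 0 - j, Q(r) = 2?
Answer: 28194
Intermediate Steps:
L(j) = -5 - j (L(j) = -5 + (0 - j) = -5 - j)
Y = -6 (Y = (-5 - 1*1) + (-8 - 11)*(-10 + 10) = (-5 - 1) - 19*0 = -6 + 0 = -6)
(M(Q(3), 5**3)*Y)*(-37) = ((2 + 5**3)*(-6))*(-37) = ((2 + 125)*(-6))*(-37) = (127*(-6))*(-37) = -762*(-37) = 28194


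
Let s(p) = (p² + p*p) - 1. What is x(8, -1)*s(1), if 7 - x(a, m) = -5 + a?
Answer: 4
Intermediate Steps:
x(a, m) = 12 - a (x(a, m) = 7 - (-5 + a) = 7 + (5 - a) = 12 - a)
s(p) = -1 + 2*p² (s(p) = (p² + p²) - 1 = 2*p² - 1 = -1 + 2*p²)
x(8, -1)*s(1) = (12 - 1*8)*(-1 + 2*1²) = (12 - 8)*(-1 + 2*1) = 4*(-1 + 2) = 4*1 = 4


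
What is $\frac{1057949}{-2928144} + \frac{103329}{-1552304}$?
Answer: $- \frac{7596955687}{17755350171} \approx -0.42787$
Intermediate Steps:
$\frac{1057949}{-2928144} + \frac{103329}{-1552304} = 1057949 \left(- \frac{1}{2928144}\right) + 103329 \left(- \frac{1}{1552304}\right) = - \frac{1057949}{2928144} - \frac{103329}{1552304} = - \frac{7596955687}{17755350171}$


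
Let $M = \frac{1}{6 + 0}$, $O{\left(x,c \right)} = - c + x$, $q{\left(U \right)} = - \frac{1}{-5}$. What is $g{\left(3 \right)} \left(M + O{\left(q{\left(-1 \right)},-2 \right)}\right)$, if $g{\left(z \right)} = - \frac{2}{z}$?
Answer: $- \frac{71}{45} \approx -1.5778$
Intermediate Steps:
$q{\left(U \right)} = \frac{1}{5}$ ($q{\left(U \right)} = \left(-1\right) \left(- \frac{1}{5}\right) = \frac{1}{5}$)
$O{\left(x,c \right)} = x - c$
$M = \frac{1}{6} \approx 0.16667$
$g{\left(3 \right)} \left(M + O{\left(q{\left(-1 \right)},-2 \right)}\right) = - \frac{2}{3} \left(\frac{1}{6} + \left(\frac{1}{5} - -2\right)\right) = \left(-2\right) \frac{1}{3} \left(\frac{1}{6} + \left(\frac{1}{5} + 2\right)\right) = - \frac{2 \left(\frac{1}{6} + \frac{11}{5}\right)}{3} = \left(- \frac{2}{3}\right) \frac{71}{30} = - \frac{71}{45}$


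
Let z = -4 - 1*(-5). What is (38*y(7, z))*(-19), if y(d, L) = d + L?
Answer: -5776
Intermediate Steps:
z = 1 (z = -4 + 5 = 1)
y(d, L) = L + d
(38*y(7, z))*(-19) = (38*(1 + 7))*(-19) = (38*8)*(-19) = 304*(-19) = -5776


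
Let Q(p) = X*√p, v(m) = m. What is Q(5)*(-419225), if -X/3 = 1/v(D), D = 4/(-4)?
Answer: -1257675*√5 ≈ -2.8122e+6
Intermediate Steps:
D = -1 (D = 4*(-¼) = -1)
X = 3 (X = -3/(-1) = -3*(-1) = 3)
Q(p) = 3*√p
Q(5)*(-419225) = (3*√5)*(-419225) = -1257675*√5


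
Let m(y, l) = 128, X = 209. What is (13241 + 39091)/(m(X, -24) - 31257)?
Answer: -7476/4447 ≈ -1.6811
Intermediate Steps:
(13241 + 39091)/(m(X, -24) - 31257) = (13241 + 39091)/(128 - 31257) = 52332/(-31129) = 52332*(-1/31129) = -7476/4447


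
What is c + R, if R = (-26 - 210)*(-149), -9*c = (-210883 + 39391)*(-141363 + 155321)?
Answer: 798000604/3 ≈ 2.6600e+8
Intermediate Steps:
c = 797895112/3 (c = -(-210883 + 39391)*(-141363 + 155321)/9 = -(-57164)*13958/3 = -⅑*(-2393685336) = 797895112/3 ≈ 2.6597e+8)
R = 35164 (R = -236*(-149) = 35164)
c + R = 797895112/3 + 35164 = 798000604/3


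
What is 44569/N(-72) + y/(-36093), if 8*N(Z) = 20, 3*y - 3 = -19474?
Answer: 9651870857/541395 ≈ 17828.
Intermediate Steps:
y = -19471/3 (y = 1 + (⅓)*(-19474) = 1 - 19474/3 = -19471/3 ≈ -6490.3)
N(Z) = 5/2 (N(Z) = (⅛)*20 = 5/2)
44569/N(-72) + y/(-36093) = 44569/(5/2) - 19471/3/(-36093) = 44569*(⅖) - 19471/3*(-1/36093) = 89138/5 + 19471/108279 = 9651870857/541395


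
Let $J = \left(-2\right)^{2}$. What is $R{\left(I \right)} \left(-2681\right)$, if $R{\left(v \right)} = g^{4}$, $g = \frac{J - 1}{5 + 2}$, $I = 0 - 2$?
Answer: $- \frac{31023}{343} \approx -90.446$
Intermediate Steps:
$I = -2$ ($I = 0 - 2 = -2$)
$J = 4$
$g = \frac{3}{7}$ ($g = \frac{4 - 1}{5 + 2} = \frac{3}{7} \approx 0.42857$)
$R{\left(v \right)} = \frac{81}{2401}$ ($R{\left(v \right)} = \left(\frac{3}{7}\right)^{4} = \frac{81}{2401}$)
$R{\left(I \right)} \left(-2681\right) = \frac{81}{2401} \left(-2681\right) = - \frac{31023}{343}$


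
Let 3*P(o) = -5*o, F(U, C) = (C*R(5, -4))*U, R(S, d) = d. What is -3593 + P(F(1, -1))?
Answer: -10799/3 ≈ -3599.7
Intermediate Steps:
F(U, C) = -4*C*U (F(U, C) = (C*(-4))*U = (-4*C)*U = -4*C*U)
P(o) = -5*o/3 (P(o) = (-5*o)/3 = -5*o/3)
-3593 + P(F(1, -1)) = -3593 - (-20)*(-1)/3 = -3593 - 5/3*4 = -3593 - 20/3 = -10799/3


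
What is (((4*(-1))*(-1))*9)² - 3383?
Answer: -2087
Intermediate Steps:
(((4*(-1))*(-1))*9)² - 3383 = (-4*(-1)*9)² - 3383 = (4*9)² - 3383 = 36² - 3383 = 1296 - 3383 = -2087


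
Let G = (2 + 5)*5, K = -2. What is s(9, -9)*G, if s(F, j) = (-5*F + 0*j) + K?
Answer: -1645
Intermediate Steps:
s(F, j) = -2 - 5*F (s(F, j) = (-5*F + 0*j) - 2 = (-5*F + 0) - 2 = -5*F - 2 = -2 - 5*F)
G = 35 (G = 7*5 = 35)
s(9, -9)*G = (-2 - 5*9)*35 = (-2 - 45)*35 = -47*35 = -1645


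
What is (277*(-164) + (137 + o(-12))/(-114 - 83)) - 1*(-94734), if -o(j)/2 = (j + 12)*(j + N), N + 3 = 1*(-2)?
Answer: 9713145/197 ≈ 49305.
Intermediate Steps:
N = -5 (N = -3 + 1*(-2) = -3 - 2 = -5)
o(j) = -2*(-5 + j)*(12 + j) (o(j) = -2*(j + 12)*(j - 5) = -2*(12 + j)*(-5 + j) = -2*(-5 + j)*(12 + j))
(277*(-164) + (137 + o(-12))/(-114 - 83)) - 1*(-94734) = (277*(-164) + (137 + (120 - 14*(-12) - 2*(-12)**2))/(-114 - 83)) - 1*(-94734) = (-45428 + (137 + (120 + 168 - 2*144))/(-197)) + 94734 = (-45428 + (137 + (120 + 168 - 288))*(-1/197)) + 94734 = (-45428 + (137 + 0)*(-1/197)) + 94734 = (-45428 + 137*(-1/197)) + 94734 = (-45428 - 137/197) + 94734 = -8949453/197 + 94734 = 9713145/197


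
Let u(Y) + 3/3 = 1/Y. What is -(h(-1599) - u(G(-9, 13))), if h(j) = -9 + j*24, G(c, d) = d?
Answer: 498993/13 ≈ 38384.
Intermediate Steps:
h(j) = -9 + 24*j
u(Y) = -1 + 1/Y
-(h(-1599) - u(G(-9, 13))) = -((-9 + 24*(-1599)) - (1 - 1*13)/13) = -((-9 - 38376) - (1 - 13)/13) = -(-38385 - (-12)/13) = -(-38385 - 1*(-12/13)) = -(-38385 + 12/13) = -1*(-498993/13) = 498993/13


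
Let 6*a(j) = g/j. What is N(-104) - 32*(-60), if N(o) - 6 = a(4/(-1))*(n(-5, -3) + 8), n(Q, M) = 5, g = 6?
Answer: 7691/4 ≈ 1922.8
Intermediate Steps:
a(j) = 1/j (a(j) = (6/j)/6 = 1/j)
N(o) = 11/4 (N(o) = 6 + (5 + 8)/((4/(-1))) = 6 + 13/(4*(-1)) = 6 + 13/(-4) = 6 - 1/4*13 = 6 - 13/4 = 11/4)
N(-104) - 32*(-60) = 11/4 - 32*(-60) = 11/4 + 1920 = 7691/4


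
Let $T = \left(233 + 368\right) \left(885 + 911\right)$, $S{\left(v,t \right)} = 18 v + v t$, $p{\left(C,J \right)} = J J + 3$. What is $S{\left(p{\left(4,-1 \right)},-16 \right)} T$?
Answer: $8635168$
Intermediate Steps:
$p{\left(C,J \right)} = 3 + J^{2}$ ($p{\left(C,J \right)} = J^{2} + 3 = 3 + J^{2}$)
$S{\left(v,t \right)} = 18 v + t v$
$T = 1079396$ ($T = 601 \cdot 1796 = 1079396$)
$S{\left(p{\left(4,-1 \right)},-16 \right)} T = \left(3 + \left(-1\right)^{2}\right) \left(18 - 16\right) 1079396 = \left(3 + 1\right) 2 \cdot 1079396 = 4 \cdot 2 \cdot 1079396 = 8 \cdot 1079396 = 8635168$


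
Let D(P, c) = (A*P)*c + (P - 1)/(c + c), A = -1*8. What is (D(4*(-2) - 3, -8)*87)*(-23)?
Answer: 5628813/4 ≈ 1.4072e+6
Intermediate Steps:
A = -8
D(P, c) = (-1 + P)/(2*c) - 8*P*c (D(P, c) = (-8*P)*c + (P - 1)/(c + c) = -8*P*c + (-1 + P)/((2*c)) = -8*P*c + (-1 + P)*(1/(2*c)) = -8*P*c + (-1 + P)/(2*c) = (-1 + P)/(2*c) - 8*P*c)
(D(4*(-2) - 3, -8)*87)*(-23) = (((½)*(-1 + (4*(-2) - 3) - 16*(4*(-2) - 3)*(-8)²)/(-8))*87)*(-23) = (((½)*(-⅛)*(-1 + (-8 - 3) - 16*(-8 - 3)*64))*87)*(-23) = (((½)*(-⅛)*(-1 - 11 - 16*(-11)*64))*87)*(-23) = (((½)*(-⅛)*(-1 - 11 + 11264))*87)*(-23) = (((½)*(-⅛)*11252)*87)*(-23) = -2813/4*87*(-23) = -244731/4*(-23) = 5628813/4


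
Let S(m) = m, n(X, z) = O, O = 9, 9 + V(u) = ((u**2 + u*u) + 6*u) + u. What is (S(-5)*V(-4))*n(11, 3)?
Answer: 225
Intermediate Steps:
V(u) = -9 + 2*u**2 + 7*u (V(u) = -9 + (((u**2 + u*u) + 6*u) + u) = -9 + (((u**2 + u**2) + 6*u) + u) = -9 + ((2*u**2 + 6*u) + u) = -9 + (2*u**2 + 7*u) = -9 + 2*u**2 + 7*u)
n(X, z) = 9
(S(-5)*V(-4))*n(11, 3) = -5*(-9 + 2*(-4)**2 + 7*(-4))*9 = -5*(-9 + 2*16 - 28)*9 = -5*(-9 + 32 - 28)*9 = -5*(-5)*9 = 25*9 = 225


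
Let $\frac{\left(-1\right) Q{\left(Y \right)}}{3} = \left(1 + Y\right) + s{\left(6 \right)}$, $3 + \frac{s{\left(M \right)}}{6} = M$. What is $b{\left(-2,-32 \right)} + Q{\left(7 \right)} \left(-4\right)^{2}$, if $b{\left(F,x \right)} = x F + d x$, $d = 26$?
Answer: $-2016$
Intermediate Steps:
$s{\left(M \right)} = -18 + 6 M$
$b{\left(F,x \right)} = 26 x + F x$ ($b{\left(F,x \right)} = x F + 26 x = F x + 26 x = 26 x + F x$)
$Q{\left(Y \right)} = -57 - 3 Y$ ($Q{\left(Y \right)} = - 3 \left(\left(1 + Y\right) + \left(-18 + 6 \cdot 6\right)\right) = - 3 \left(\left(1 + Y\right) + \left(-18 + 36\right)\right) = - 3 \left(\left(1 + Y\right) + 18\right) = - 3 \left(19 + Y\right) = -57 - 3 Y$)
$b{\left(-2,-32 \right)} + Q{\left(7 \right)} \left(-4\right)^{2} = - 32 \left(26 - 2\right) + \left(-57 - 21\right) \left(-4\right)^{2} = \left(-32\right) 24 + \left(-57 - 21\right) 16 = -768 - 1248 = -2016$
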